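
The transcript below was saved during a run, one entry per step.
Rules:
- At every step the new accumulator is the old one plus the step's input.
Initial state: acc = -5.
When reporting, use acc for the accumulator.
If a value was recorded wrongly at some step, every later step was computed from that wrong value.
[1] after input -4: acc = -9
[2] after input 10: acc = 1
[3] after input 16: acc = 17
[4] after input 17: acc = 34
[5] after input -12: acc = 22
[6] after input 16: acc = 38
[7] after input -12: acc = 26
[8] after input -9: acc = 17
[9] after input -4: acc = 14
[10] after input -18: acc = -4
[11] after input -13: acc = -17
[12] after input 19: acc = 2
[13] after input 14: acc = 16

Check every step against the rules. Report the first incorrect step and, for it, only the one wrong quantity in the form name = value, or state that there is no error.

step 9, acc = 13

step 1: acc = -5 + -4 = -9 -> in agreement
step 2: acc = -9 + 10 = 1 -> confirmed correct
step 3: acc = 1 + 16 = 17 -> consistent with the transcript
step 4: acc = 17 + 17 = 34 -> verified
step 5: acc = 34 + -12 = 22 -> verified
step 6: acc = 22 + 16 = 38 -> agrees with the transcript
step 7: acc = 38 + -12 = 26 -> exactly as logged
step 8: acc = 26 + -9 = 17 -> exactly as logged
step 9: acc = 17 + -4 = 13 -> the entry is off here
That makes step 9 the first incorrect line — acc = 13 is what it should show.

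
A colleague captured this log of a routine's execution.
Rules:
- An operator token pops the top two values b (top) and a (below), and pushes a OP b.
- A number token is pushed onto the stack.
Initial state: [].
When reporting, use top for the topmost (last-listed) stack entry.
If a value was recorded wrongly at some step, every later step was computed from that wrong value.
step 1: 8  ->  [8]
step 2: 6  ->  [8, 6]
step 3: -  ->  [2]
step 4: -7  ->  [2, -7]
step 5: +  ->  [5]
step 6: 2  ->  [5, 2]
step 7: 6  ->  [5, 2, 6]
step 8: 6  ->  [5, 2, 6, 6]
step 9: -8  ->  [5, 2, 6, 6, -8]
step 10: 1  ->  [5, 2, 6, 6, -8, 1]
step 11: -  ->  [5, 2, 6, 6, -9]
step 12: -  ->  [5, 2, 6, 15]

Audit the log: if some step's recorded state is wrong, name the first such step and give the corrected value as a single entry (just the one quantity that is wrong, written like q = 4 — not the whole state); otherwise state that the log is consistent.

step 5, top = -5

Step 1: push 8: top = 8 — in agreement.
Step 2: push 6: top = 6 — confirmed correct.
Step 3: 8 - 6 = 2 — verified.
Step 4: push -7: top = -7 — verified.
Step 5: 2 + -7 = -5 — the entry is off here.
Conclusion: step 5 carries the first error; the entry should be top = -5.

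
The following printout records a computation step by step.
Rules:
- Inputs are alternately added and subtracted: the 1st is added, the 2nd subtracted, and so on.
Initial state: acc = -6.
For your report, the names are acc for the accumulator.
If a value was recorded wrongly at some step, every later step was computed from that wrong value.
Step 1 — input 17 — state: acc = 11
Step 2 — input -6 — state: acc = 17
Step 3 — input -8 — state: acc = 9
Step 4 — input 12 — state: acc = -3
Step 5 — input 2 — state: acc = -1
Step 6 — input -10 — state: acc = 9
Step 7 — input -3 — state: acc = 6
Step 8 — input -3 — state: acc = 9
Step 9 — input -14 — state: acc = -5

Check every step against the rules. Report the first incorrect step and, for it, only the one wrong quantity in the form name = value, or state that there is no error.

no error

step 1: acc = -6 + 17 = 11 -> in agreement
step 2: acc = 11 - -6 = 17 -> exactly as logged
step 3: acc = 17 + -8 = 9 -> same as recorded
step 4: acc = 9 - 12 = -3 -> same as recorded
step 5: acc = -3 + 2 = -1 -> confirmed correct
step 6: acc = -1 - -10 = 9 -> agrees with the printout
step 7: acc = 9 + -3 = 6 -> agrees with the printout
step 8: acc = 6 - -3 = 9 -> checks out
step 9: acc = 9 + -14 = -5 -> exactly as logged
No step deviates from the rules.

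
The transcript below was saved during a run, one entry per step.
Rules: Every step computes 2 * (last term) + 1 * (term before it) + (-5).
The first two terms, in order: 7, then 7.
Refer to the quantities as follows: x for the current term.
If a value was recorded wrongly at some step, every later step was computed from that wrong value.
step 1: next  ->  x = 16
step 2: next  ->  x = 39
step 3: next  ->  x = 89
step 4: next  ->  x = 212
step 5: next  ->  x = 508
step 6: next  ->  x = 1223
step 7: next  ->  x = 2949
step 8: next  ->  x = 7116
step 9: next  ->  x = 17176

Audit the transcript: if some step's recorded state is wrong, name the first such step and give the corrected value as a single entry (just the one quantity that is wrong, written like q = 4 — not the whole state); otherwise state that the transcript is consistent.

step 2, x = 34

Recomputing the run from the initial state:
step 1: x = 16
step 2: x = 34
step 3: x = 79
step 4: x = 187
step 5: x = 448
step 6: x = 1078
step 7: x = 2599
step 8: x = 6271
step 9: x = 15136
The first disagreement with the transcript is at step 2, where the value should be x = 34.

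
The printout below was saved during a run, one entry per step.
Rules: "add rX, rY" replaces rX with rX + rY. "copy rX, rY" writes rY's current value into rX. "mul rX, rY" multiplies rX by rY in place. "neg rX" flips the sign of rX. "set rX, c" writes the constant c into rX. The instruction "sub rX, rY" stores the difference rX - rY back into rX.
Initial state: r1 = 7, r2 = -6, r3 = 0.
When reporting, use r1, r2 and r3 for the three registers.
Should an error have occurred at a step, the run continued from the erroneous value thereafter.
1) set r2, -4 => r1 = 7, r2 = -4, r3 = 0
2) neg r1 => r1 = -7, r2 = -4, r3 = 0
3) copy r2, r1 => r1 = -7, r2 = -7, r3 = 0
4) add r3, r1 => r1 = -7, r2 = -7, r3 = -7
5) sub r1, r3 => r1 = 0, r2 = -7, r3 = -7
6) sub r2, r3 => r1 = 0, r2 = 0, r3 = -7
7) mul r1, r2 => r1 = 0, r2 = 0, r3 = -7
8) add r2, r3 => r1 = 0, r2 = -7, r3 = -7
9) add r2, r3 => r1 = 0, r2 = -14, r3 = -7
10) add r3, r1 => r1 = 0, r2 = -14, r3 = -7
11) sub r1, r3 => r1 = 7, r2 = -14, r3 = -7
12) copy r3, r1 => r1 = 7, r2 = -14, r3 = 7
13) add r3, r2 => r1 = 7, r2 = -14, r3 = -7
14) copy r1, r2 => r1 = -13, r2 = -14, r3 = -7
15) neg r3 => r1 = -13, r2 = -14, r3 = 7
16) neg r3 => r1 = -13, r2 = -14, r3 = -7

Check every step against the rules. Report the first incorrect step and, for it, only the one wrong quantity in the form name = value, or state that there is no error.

1. r2 = -4 (consistent with the printout)
2. r1 = -(7) = -7 (consistent with the printout)
3. r2 = -7 (in agreement)
4. r3 = 0 + -7 = -7 (checks out)
5. r1 = -7 - -7 = 0 (checks out)
6. r2 = -7 - -7 = 0 (no discrepancy)
7. r1 = 0 * 0 = 0 (consistent with the printout)
8. r2 = 0 + -7 = -7 (same as recorded)
9. r2 = -7 + -7 = -14 (checks out)
10. r3 = -7 + 0 = -7 (verified)
11. r1 = 0 - -7 = 7 (in agreement)
12. r3 = 7 (verified)
13. r3 = 7 + -14 = -7 (confirmed correct)
14. r1 = -14 (first mismatch against the printout)
First incorrect step: 14; the correct value is r1 = -14.

step 14, r1 = -14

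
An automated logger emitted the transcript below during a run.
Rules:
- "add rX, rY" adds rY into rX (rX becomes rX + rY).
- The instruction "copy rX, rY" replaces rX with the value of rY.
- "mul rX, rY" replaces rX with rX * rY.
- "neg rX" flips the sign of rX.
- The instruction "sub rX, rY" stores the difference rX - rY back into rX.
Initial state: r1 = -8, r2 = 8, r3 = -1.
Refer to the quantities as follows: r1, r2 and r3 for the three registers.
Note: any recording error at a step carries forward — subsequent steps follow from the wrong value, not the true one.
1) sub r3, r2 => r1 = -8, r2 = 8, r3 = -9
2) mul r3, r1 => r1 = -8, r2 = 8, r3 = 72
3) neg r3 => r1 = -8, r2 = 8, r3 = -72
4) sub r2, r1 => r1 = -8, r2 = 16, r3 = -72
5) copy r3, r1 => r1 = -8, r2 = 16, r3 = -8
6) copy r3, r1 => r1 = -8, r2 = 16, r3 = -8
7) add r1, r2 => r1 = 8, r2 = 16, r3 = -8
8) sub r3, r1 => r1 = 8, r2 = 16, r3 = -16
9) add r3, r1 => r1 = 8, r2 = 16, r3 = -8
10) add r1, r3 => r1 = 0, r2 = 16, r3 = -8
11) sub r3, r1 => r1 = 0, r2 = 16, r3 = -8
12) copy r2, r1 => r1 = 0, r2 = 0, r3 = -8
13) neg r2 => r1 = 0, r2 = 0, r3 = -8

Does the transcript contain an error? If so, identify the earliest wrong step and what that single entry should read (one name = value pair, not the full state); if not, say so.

no error

1. r3 = -1 - 8 = -9 (no discrepancy)
2. r3 = -9 * -8 = 72 (consistent with the transcript)
3. r3 = -(72) = -72 (checks out)
4. r2 = 8 - -8 = 16 (same as recorded)
5. r3 = -8 (checks out)
6. r3 = -8 (no discrepancy)
7. r1 = -8 + 16 = 8 (verified)
8. r3 = -8 - 8 = -16 (same as recorded)
9. r3 = -16 + 8 = -8 (matches)
10. r1 = 8 + -8 = 0 (exactly as logged)
11. r3 = -8 - 0 = -8 (in agreement)
12. r2 = 0 (matches)
13. r2 = -(0) = 0 (matches)
Nothing is out of place; the run is error-free.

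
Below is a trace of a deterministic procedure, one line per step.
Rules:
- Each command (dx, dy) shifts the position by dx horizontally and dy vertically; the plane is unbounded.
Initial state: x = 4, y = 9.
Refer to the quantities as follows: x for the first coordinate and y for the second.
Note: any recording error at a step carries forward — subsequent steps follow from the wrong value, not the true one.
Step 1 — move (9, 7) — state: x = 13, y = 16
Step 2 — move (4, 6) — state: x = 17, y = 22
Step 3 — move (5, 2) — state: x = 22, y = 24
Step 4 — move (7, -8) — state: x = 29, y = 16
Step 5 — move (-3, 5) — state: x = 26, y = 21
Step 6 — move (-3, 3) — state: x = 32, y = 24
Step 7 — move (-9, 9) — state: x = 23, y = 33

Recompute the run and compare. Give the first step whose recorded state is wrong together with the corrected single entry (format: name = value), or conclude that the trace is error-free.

Recomputing the run from the initial state:
step 1: x = 13, y = 16
step 2: x = 17, y = 22
step 3: x = 22, y = 24
step 4: x = 29, y = 16
step 5: x = 26, y = 21
step 6: x = 23, y = 24
step 7: x = 14, y = 33
The first disagreement with the trace is at step 6, where the value should be x = 23.

step 6, x = 23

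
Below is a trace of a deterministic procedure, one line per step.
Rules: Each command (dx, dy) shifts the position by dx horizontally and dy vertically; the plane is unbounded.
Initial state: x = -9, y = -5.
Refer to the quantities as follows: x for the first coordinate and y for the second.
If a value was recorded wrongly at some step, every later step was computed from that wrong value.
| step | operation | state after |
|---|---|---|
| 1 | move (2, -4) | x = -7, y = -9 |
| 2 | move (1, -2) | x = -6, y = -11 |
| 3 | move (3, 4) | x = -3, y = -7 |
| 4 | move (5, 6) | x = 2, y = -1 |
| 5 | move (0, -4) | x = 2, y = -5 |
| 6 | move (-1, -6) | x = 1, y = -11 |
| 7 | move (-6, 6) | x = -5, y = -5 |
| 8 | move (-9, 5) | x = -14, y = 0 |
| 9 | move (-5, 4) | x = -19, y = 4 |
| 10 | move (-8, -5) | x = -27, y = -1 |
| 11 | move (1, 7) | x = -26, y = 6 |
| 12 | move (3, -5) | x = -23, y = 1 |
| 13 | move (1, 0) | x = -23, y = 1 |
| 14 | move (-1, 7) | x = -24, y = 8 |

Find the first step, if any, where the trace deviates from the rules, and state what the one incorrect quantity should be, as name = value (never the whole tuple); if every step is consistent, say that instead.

step 13, x = -22

1. x = -9 + (2) = -7, y = -5 + (-4) = -9 (no discrepancy)
2. x = -7 + (1) = -6, y = -9 + (-2) = -11 (verified)
3. x = -6 + (3) = -3, y = -11 + (4) = -7 (exactly as logged)
4. x = -3 + (5) = 2, y = -7 + (6) = -1 (agrees with the trace)
5. x = 2 + (0) = 2, y = -1 + (-4) = -5 (same as recorded)
6. x = 2 + (-1) = 1, y = -5 + (-6) = -11 (checks out)
7. x = 1 + (-6) = -5, y = -11 + (6) = -5 (checks out)
8. x = -5 + (-9) = -14, y = -5 + (5) = 0 (checks out)
9. x = -14 + (-5) = -19, y = 0 + (4) = 4 (checks out)
10. x = -19 + (-8) = -27, y = 4 + (-5) = -1 (consistent with the trace)
11. x = -27 + (1) = -26, y = -1 + (7) = 6 (same as recorded)
12. x = -26 + (3) = -23, y = 6 + (-5) = 1 (in agreement)
13. x = -23 + (1) = -22, y = 1 + (0) = 1 (a discrepancy with the trace)
So the first discrepancy is step 13, where the right value is x = -22.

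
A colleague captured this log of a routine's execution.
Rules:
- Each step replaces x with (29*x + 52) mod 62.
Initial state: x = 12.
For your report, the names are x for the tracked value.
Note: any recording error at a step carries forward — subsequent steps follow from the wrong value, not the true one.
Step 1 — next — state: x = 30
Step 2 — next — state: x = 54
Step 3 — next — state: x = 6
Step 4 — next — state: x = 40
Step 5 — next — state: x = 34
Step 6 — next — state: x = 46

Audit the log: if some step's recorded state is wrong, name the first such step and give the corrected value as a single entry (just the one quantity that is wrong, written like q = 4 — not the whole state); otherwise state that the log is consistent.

step 1, x = 28

1. x = (29*12 + 52) mod 62 = 28 (the recorded entry deviates here)
The audit stops at step 1: the recorded entry is wrong and should be x = 28.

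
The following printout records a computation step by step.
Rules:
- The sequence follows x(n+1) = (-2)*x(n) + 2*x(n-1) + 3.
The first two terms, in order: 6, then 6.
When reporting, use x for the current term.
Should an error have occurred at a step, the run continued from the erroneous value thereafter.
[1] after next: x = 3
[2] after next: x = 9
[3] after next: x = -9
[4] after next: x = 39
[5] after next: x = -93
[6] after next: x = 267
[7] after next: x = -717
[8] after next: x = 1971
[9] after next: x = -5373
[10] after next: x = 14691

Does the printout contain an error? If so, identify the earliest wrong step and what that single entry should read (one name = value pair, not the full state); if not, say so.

Recomputing the run from the initial state:
step 1: x = 3
step 2: x = 9
step 3: x = -9
step 4: x = 39
step 5: x = -93
step 6: x = 267
step 7: x = -717
step 8: x = 1971
step 9: x = -5373
step 10: x = 14691
This matches the printout at every step.

no error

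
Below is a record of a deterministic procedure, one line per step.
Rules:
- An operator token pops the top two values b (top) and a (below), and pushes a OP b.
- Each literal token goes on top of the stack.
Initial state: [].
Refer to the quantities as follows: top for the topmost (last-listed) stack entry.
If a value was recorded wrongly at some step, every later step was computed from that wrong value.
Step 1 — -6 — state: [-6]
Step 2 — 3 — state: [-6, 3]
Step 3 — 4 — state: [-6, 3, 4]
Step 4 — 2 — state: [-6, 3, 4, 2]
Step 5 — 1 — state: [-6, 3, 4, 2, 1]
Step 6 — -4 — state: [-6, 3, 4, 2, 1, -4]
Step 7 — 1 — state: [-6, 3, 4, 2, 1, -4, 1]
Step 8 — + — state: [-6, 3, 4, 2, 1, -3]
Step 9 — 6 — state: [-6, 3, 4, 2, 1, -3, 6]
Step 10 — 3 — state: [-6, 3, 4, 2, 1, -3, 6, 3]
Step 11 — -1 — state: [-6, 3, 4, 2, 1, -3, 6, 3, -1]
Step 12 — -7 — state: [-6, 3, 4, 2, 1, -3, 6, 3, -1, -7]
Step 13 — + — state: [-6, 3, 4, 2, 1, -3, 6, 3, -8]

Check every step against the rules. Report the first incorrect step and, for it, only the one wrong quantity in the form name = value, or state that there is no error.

no error

1. push -6: top = -6 (no discrepancy)
2. push 3: top = 3 (checks out)
3. push 4: top = 4 (confirmed correct)
4. push 2: top = 2 (checks out)
5. push 1: top = 1 (consistent with the record)
6. push -4: top = -4 (agrees with the record)
7. push 1: top = 1 (agrees with the record)
8. -4 + 1 = -3 (matches)
9. push 6: top = 6 (agrees with the record)
10. push 3: top = 3 (verified)
11. push -1: top = -1 (consistent with the record)
12. push -7: top = -7 (verified)
13. -1 + -7 = -8 (verified)
Nothing is out of place; the run is error-free.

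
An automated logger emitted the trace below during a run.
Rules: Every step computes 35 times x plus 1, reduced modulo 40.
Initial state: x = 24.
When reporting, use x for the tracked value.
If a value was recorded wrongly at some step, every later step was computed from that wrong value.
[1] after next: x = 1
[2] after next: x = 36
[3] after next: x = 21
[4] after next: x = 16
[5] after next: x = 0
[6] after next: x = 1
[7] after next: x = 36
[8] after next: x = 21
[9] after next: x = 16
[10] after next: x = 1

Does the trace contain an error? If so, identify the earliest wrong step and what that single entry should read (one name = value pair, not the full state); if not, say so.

step 5, x = 1

1. x = (35*24 + 1) mod 40 = 1 (checks out)
2. x = (35*1 + 1) mod 40 = 36 (in agreement)
3. x = (35*36 + 1) mod 40 = 21 (in agreement)
4. x = (35*21 + 1) mod 40 = 16 (exactly as logged)
5. x = (35*16 + 1) mod 40 = 1 (the recorded entry deviates here)
Step 5 is the first one off; corrected, x = 1.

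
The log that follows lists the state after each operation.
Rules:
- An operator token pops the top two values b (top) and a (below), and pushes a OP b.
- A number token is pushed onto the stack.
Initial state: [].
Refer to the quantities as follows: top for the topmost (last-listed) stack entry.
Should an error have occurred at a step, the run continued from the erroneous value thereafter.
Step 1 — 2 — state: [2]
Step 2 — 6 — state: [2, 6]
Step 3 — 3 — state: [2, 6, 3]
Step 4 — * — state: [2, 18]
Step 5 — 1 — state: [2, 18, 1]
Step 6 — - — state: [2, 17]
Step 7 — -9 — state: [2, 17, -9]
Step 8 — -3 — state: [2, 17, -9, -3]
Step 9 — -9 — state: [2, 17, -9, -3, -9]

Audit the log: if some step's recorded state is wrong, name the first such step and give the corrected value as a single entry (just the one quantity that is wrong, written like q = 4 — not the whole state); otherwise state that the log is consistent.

Step 1: push 2: top = 2 — agrees with the log.
Step 2: push 6: top = 6 — confirmed correct.
Step 3: push 3: top = 3 — checks out.
Step 4: 6 * 3 = 18 — in agreement.
Step 5: push 1: top = 1 — exactly as logged.
Step 6: 18 - 1 = 17 — verified.
Step 7: push -9: top = -9 — checks out.
Step 8: push -3: top = -3 — exactly as logged.
Step 9: push -9: top = -9 — no discrepancy.
No step deviates from the rules.

no error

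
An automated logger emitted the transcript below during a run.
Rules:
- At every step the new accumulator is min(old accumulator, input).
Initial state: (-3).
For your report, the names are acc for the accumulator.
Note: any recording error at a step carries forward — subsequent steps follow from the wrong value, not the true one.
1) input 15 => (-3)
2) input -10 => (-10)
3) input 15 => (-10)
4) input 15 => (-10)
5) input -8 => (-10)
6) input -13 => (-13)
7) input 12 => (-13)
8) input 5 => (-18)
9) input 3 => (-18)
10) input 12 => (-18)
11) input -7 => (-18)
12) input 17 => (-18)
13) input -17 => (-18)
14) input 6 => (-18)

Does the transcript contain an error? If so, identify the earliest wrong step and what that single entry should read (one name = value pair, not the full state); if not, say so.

step 1: acc = min(-3, 15) = -3 -> confirmed correct
step 2: acc = min(-3, -10) = -10 -> verified
step 3: acc = min(-10, 15) = -10 -> consistent with the transcript
step 4: acc = min(-10, 15) = -10 -> same as recorded
step 5: acc = min(-10, -8) = -10 -> matches
step 6: acc = min(-10, -13) = -13 -> in agreement
step 7: acc = min(-13, 12) = -13 -> checks out
step 8: acc = min(-13, 5) = -13 -> a discrepancy with the transcript
First incorrect step: 8; the correct value is acc = -13.

step 8, acc = -13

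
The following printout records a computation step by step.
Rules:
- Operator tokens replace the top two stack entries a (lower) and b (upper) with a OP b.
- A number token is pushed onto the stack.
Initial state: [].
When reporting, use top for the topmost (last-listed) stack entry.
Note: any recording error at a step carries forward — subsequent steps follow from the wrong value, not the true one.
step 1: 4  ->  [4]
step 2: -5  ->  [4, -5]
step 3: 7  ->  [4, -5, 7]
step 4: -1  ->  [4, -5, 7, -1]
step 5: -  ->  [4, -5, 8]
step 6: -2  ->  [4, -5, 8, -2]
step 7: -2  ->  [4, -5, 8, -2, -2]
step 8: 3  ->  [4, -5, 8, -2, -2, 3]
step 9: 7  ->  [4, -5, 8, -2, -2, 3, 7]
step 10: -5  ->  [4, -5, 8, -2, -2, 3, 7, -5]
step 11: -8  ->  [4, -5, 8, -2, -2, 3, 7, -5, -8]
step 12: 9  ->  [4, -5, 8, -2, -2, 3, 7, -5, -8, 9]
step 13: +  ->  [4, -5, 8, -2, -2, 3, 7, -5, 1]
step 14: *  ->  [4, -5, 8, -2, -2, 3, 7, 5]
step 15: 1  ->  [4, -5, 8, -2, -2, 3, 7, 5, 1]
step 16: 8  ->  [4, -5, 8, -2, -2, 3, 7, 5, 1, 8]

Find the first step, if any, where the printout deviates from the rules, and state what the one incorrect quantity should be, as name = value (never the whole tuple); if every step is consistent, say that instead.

step 14, top = -5

step 1: push 4: top = 4 -> consistent with the printout
step 2: push -5: top = -5 -> consistent with the printout
step 3: push 7: top = 7 -> confirmed correct
step 4: push -1: top = -1 -> agrees with the printout
step 5: 7 - -1 = 8 -> confirmed correct
step 6: push -2: top = -2 -> no discrepancy
step 7: push -2: top = -2 -> consistent with the printout
step 8: push 3: top = 3 -> no discrepancy
step 9: push 7: top = 7 -> checks out
step 10: push -5: top = -5 -> checks out
step 11: push -8: top = -8 -> agrees with the printout
step 12: push 9: top = 9 -> agrees with the printout
step 13: -8 + 9 = 1 -> exactly as logged
step 14: -5 * 1 = -5 -> a discrepancy with the printout
First deviation found at step 14; the corrected entry is top = -5.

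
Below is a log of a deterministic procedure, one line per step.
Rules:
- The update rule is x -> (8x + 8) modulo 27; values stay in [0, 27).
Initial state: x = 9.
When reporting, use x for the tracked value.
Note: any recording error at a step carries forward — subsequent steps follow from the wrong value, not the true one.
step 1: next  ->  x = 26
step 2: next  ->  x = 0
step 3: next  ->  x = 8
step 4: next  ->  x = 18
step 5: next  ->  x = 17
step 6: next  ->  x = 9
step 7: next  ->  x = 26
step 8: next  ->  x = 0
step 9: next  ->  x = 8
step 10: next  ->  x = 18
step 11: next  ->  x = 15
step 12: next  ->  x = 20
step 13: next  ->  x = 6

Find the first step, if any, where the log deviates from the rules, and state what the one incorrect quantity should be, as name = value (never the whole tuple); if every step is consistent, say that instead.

step 11, x = 17

Recomputing the run from the initial state:
step 1: x = 26
step 2: x = 0
step 3: x = 8
step 4: x = 18
step 5: x = 17
step 6: x = 9
step 7: x = 26
step 8: x = 0
step 9: x = 8
step 10: x = 18
step 11: x = 17
step 12: x = 9
step 13: x = 26
The first disagreement with the log is at step 11, where the value should be x = 17.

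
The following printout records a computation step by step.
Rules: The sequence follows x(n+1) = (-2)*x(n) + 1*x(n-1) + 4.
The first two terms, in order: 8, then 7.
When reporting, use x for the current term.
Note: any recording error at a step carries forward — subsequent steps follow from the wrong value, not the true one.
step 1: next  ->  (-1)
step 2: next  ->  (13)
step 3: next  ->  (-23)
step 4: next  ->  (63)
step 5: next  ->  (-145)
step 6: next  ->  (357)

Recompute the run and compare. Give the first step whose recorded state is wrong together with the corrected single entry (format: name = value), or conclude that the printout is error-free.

step 1, x = -2

1. x = -2*(7) + (1)*(8) + (4) = -2 (this is not what the printout shows)
First incorrect step: 1; the correct value is x = -2.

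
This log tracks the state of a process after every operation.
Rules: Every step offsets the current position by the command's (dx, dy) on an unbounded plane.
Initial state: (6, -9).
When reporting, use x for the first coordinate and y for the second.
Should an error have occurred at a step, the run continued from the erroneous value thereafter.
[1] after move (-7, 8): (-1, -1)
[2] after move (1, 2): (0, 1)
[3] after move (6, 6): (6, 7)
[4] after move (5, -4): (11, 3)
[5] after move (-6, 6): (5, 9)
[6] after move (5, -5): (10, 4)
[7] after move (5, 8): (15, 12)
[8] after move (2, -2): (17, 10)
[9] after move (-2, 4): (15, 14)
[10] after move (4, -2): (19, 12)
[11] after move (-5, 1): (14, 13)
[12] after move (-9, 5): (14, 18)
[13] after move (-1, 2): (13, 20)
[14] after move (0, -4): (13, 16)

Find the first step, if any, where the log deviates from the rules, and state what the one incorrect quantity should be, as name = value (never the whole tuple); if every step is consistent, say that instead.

Step 1: x = 6 + (-7) = -1, y = -9 + (8) = -1 — in agreement.
Step 2: x = -1 + (1) = 0, y = -1 + (2) = 1 — agrees with the log.
Step 3: x = 0 + (6) = 6, y = 1 + (6) = 7 — agrees with the log.
Step 4: x = 6 + (5) = 11, y = 7 + (-4) = 3 — verified.
Step 5: x = 11 + (-6) = 5, y = 3 + (6) = 9 — no discrepancy.
Step 6: x = 5 + (5) = 10, y = 9 + (-5) = 4 — confirmed correct.
Step 7: x = 10 + (5) = 15, y = 4 + (8) = 12 — exactly as logged.
Step 8: x = 15 + (2) = 17, y = 12 + (-2) = 10 — in agreement.
Step 9: x = 17 + (-2) = 15, y = 10 + (4) = 14 — consistent with the log.
Step 10: x = 15 + (4) = 19, y = 14 + (-2) = 12 — consistent with the log.
Step 11: x = 19 + (-5) = 14, y = 12 + (1) = 13 — same as recorded.
Step 12: x = 14 + (-9) = 5, y = 13 + (5) = 18 — the log disagrees here.
The audit stops at step 12: the recorded entry is wrong and should be x = 5.

step 12, x = 5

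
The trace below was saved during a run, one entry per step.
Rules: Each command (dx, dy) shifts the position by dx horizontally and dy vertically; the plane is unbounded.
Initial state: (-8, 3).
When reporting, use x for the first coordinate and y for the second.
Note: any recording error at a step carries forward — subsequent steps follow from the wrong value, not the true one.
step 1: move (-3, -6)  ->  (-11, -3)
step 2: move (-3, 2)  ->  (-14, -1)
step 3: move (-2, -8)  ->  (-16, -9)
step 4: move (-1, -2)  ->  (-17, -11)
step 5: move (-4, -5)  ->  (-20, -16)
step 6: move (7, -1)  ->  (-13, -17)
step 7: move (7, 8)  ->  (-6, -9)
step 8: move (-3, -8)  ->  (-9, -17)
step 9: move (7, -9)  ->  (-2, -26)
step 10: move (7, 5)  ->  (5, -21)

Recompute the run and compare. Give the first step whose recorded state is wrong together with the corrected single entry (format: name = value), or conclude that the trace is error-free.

1. x = -8 + (-3) = -11, y = 3 + (-6) = -3 (same as recorded)
2. x = -11 + (-3) = -14, y = -3 + (2) = -1 (exactly as logged)
3. x = -14 + (-2) = -16, y = -1 + (-8) = -9 (same as recorded)
4. x = -16 + (-1) = -17, y = -9 + (-2) = -11 (matches)
5. x = -17 + (-4) = -21, y = -11 + (-5) = -16 (the entry is off here)
First deviation found at step 5; the corrected entry is x = -21.

step 5, x = -21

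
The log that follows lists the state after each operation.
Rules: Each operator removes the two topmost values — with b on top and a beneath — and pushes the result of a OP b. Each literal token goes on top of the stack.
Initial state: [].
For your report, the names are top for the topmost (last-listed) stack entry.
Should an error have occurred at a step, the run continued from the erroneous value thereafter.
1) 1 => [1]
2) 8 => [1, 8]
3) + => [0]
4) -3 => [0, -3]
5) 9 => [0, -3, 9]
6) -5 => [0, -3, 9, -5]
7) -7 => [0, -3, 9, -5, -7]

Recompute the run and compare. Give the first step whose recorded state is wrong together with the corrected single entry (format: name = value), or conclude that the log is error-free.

step 1: push 1: top = 1 -> matches
step 2: push 8: top = 8 -> consistent with the log
step 3: 1 + 8 = 9 -> the log has a different value
The earliest wrong entry is at step 3: it should read top = 9.

step 3, top = 9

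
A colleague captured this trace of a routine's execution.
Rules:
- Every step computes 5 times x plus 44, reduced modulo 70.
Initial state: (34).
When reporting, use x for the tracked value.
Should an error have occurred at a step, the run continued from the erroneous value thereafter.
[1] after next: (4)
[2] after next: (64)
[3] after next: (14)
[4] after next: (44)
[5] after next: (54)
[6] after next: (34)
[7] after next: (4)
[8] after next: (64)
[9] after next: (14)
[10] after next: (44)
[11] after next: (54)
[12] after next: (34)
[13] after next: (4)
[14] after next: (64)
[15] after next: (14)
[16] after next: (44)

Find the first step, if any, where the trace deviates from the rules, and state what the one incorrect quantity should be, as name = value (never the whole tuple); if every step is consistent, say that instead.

Step 1: x = (5*34 + 44) mod 70 = 4 — in agreement.
Step 2: x = (5*4 + 44) mod 70 = 64 — verified.
Step 3: x = (5*64 + 44) mod 70 = 14 — no discrepancy.
Step 4: x = (5*14 + 44) mod 70 = 44 — verified.
Step 5: x = (5*44 + 44) mod 70 = 54 — no discrepancy.
Step 6: x = (5*54 + 44) mod 70 = 34 — no discrepancy.
Step 7: x = (5*34 + 44) mod 70 = 4 — confirmed correct.
Step 8: x = (5*4 + 44) mod 70 = 64 — checks out.
Step 9: x = (5*64 + 44) mod 70 = 14 — verified.
Step 10: x = (5*14 + 44) mod 70 = 44 — agrees with the trace.
Step 11: x = (5*44 + 44) mod 70 = 54 — agrees with the trace.
Step 12: x = (5*54 + 44) mod 70 = 34 — verified.
Step 13: x = (5*34 + 44) mod 70 = 4 — exactly as logged.
Step 14: x = (5*4 + 44) mod 70 = 64 — same as recorded.
Step 15: x = (5*64 + 44) mod 70 = 14 — matches.
Step 16: x = (5*14 + 44) mod 70 = 44 — matches.
The recomputation confirms every line.

no error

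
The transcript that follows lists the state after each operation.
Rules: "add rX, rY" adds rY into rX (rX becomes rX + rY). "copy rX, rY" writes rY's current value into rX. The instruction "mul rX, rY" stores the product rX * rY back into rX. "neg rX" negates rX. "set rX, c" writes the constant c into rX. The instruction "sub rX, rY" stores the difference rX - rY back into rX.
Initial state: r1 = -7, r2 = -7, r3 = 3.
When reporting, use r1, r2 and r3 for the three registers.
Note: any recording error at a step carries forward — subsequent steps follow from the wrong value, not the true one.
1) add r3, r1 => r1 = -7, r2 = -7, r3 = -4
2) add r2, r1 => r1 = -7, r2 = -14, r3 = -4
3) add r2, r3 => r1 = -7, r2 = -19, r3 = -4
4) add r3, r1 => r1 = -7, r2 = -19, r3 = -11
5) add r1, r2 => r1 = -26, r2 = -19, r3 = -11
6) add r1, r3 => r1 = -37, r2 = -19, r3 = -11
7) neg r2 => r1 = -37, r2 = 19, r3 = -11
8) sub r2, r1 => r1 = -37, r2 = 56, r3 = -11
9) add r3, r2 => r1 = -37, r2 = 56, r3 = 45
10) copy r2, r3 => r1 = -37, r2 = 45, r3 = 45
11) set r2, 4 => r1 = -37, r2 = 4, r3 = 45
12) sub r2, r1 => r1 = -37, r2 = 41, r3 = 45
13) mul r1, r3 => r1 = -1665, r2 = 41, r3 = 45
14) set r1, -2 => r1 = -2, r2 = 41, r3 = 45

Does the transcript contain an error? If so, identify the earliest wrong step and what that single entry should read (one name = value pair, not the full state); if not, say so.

Recomputing the run from the initial state:
step 1: r1 = -7, r2 = -7, r3 = -4
step 2: r1 = -7, r2 = -14, r3 = -4
step 3: r1 = -7, r2 = -18, r3 = -4
step 4: r1 = -7, r2 = -18, r3 = -11
step 5: r1 = -25, r2 = -18, r3 = -11
step 6: r1 = -36, r2 = -18, r3 = -11
step 7: r1 = -36, r2 = 18, r3 = -11
step 8: r1 = -36, r2 = 54, r3 = -11
step 9: r1 = -36, r2 = 54, r3 = 43
step 10: r1 = -36, r2 = 43, r3 = 43
step 11: r1 = -36, r2 = 4, r3 = 43
step 12: r1 = -36, r2 = 40, r3 = 43
step 13: r1 = -1548, r2 = 40, r3 = 43
step 14: r1 = -2, r2 = 40, r3 = 43
The first disagreement with the transcript is at step 3, where the value should be r2 = -18.

step 3, r2 = -18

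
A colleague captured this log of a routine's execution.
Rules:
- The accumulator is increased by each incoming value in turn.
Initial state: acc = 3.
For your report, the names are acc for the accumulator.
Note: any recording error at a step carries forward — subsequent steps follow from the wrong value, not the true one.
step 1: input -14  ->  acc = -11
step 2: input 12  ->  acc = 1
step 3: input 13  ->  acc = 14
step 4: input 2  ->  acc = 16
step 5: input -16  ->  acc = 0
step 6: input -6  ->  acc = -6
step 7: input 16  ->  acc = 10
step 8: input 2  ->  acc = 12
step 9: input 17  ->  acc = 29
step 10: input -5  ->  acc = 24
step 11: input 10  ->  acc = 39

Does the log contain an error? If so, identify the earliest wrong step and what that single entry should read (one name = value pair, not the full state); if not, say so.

Recomputing the run from the initial state:
step 1: acc = -11
step 2: acc = 1
step 3: acc = 14
step 4: acc = 16
step 5: acc = 0
step 6: acc = -6
step 7: acc = 10
step 8: acc = 12
step 9: acc = 29
step 10: acc = 24
step 11: acc = 34
The first disagreement with the log is at step 11, where the value should be acc = 34.

step 11, acc = 34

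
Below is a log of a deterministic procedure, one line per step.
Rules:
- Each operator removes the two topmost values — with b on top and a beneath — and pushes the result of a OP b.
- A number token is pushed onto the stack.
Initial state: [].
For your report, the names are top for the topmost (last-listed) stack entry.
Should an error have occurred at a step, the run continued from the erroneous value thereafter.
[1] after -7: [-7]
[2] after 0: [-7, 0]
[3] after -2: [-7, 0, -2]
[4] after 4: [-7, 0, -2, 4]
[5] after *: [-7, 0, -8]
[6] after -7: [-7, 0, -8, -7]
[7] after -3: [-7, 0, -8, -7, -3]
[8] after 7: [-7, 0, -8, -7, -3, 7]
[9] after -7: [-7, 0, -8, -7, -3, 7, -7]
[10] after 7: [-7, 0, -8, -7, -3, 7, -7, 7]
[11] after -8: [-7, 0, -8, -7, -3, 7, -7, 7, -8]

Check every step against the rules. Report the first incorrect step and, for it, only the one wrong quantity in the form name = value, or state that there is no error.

step 1: push -7: top = -7 -> agrees with the log
step 2: push 0: top = 0 -> in agreement
step 3: push -2: top = -2 -> consistent with the log
step 4: push 4: top = 4 -> no discrepancy
step 5: -2 * 4 = -8 -> in agreement
step 6: push -7: top = -7 -> no discrepancy
step 7: push -3: top = -3 -> matches
step 8: push 7: top = 7 -> verified
step 9: push -7: top = -7 -> same as recorded
step 10: push 7: top = 7 -> verified
step 11: push -8: top = -8 -> confirmed correct
All steps check out; nothing to correct.

no error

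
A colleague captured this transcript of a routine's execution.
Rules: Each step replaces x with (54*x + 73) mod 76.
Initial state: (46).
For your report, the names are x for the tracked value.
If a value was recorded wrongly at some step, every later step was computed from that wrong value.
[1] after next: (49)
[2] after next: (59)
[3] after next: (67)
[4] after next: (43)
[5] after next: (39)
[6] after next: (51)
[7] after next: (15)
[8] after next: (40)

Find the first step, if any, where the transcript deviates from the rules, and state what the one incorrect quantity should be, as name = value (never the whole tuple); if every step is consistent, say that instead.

Recomputing the run from the initial state:
step 1: x = 49
step 2: x = 59
step 3: x = 67
step 4: x = 43
step 5: x = 39
step 6: x = 51
step 7: x = 15
step 8: x = 47
The first disagreement with the transcript is at step 8, where the value should be x = 47.

step 8, x = 47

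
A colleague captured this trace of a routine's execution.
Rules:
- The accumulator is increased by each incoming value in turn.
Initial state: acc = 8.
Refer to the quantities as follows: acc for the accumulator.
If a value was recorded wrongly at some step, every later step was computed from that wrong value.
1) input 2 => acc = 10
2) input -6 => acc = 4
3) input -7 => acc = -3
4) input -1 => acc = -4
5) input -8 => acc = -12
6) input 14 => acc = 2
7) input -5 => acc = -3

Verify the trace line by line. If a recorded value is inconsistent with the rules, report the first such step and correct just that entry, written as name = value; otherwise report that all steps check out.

step 1: acc = 8 + 2 = 10 -> in agreement
step 2: acc = 10 + -6 = 4 -> confirmed correct
step 3: acc = 4 + -7 = -3 -> confirmed correct
step 4: acc = -3 + -1 = -4 -> checks out
step 5: acc = -4 + -8 = -12 -> exactly as logged
step 6: acc = -12 + 14 = 2 -> matches
step 7: acc = 2 + -5 = -3 -> in agreement
The recomputation confirms every line.

no error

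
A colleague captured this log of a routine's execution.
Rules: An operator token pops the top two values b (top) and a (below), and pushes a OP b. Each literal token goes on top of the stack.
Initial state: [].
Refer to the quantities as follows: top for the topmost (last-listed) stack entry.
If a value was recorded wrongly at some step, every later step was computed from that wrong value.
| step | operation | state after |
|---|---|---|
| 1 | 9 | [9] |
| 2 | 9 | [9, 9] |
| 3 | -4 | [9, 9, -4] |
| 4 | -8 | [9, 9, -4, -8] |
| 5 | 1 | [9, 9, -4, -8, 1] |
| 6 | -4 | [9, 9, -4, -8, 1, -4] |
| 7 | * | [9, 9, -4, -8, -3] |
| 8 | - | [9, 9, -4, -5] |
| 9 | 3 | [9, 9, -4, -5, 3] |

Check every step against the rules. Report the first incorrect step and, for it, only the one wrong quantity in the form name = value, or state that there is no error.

step 7, top = -4

step 1: push 9: top = 9 -> in agreement
step 2: push 9: top = 9 -> consistent with the log
step 3: push -4: top = -4 -> consistent with the log
step 4: push -8: top = -8 -> no discrepancy
step 5: push 1: top = 1 -> confirmed correct
step 6: push -4: top = -4 -> confirmed correct
step 7: 1 * -4 = -4 -> the recorded entry deviates here
First deviation found at step 7; the corrected entry is top = -4.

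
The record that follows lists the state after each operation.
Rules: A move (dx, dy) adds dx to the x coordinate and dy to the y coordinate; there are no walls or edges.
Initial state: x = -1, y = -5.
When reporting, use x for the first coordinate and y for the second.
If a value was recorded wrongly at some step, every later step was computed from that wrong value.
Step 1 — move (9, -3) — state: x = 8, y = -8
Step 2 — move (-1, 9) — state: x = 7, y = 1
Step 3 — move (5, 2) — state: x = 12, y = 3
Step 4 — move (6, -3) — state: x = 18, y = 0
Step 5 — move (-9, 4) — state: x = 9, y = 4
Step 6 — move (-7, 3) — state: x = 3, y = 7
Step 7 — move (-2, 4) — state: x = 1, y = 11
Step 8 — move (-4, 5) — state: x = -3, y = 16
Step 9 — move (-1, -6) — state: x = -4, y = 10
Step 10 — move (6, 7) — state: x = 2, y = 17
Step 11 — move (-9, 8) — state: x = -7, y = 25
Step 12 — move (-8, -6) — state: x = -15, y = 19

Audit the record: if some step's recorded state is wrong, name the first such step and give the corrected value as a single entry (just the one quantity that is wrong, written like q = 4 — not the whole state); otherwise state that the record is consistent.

step 6, x = 2

step 1: x = -1 + (9) = 8, y = -5 + (-3) = -8 -> confirmed correct
step 2: x = 8 + (-1) = 7, y = -8 + (9) = 1 -> no discrepancy
step 3: x = 7 + (5) = 12, y = 1 + (2) = 3 -> consistent with the record
step 4: x = 12 + (6) = 18, y = 3 + (-3) = 0 -> agrees with the record
step 5: x = 18 + (-9) = 9, y = 0 + (4) = 4 -> same as recorded
step 6: x = 9 + (-7) = 2, y = 4 + (3) = 7 -> the record has a different value
The audit stops at step 6: the recorded entry is wrong and should be x = 2.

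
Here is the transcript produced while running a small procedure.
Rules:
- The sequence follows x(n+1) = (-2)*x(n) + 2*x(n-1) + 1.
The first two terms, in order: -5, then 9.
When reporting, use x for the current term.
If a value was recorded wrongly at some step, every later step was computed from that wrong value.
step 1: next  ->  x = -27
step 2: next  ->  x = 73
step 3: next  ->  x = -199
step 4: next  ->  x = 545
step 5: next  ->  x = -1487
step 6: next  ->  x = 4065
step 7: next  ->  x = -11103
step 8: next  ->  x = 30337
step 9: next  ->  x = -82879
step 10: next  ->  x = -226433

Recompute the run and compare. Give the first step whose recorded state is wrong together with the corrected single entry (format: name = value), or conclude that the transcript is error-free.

Recomputing the run from the initial state:
step 1: x = -27
step 2: x = 73
step 3: x = -199
step 4: x = 545
step 5: x = -1487
step 6: x = 4065
step 7: x = -11103
step 8: x = 30337
step 9: x = -82879
step 10: x = 226433
The first disagreement with the transcript is at step 10, where the value should be x = 226433.

step 10, x = 226433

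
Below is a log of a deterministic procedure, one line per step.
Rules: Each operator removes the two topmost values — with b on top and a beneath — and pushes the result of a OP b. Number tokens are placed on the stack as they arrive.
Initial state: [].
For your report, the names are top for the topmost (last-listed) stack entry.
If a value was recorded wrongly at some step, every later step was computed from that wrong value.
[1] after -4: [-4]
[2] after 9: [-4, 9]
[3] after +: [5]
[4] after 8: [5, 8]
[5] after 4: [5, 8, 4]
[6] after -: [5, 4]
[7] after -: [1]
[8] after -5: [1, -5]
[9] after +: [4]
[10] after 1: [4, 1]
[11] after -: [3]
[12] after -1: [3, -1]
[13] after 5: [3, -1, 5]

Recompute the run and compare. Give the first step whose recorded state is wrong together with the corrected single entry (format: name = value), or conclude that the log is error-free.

step 9, top = -4

Recomputing the run from the initial state:
step 1: [-4]
step 2: [-4, 9]
step 3: [5]
step 4: [5, 8]
step 5: [5, 8, 4]
step 6: [5, 4]
step 7: [1]
step 8: [1, -5]
step 9: [-4]
step 10: [-4, 1]
step 11: [-5]
step 12: [-5, -1]
step 13: [-5, -1, 5]
The first disagreement with the log is at step 9, where the value should be top = -4.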